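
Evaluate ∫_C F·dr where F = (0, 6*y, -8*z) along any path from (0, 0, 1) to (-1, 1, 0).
7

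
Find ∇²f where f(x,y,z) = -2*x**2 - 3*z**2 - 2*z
-10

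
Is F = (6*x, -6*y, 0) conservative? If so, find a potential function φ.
Yes, F is conservative. φ = 3*x**2 - 3*y**2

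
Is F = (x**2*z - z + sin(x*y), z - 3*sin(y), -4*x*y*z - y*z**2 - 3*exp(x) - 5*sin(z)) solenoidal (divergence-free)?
No, ∇·F = -4*x*y + 2*x*z - 2*y*z + y*cos(x*y) - 3*cos(y) - 5*cos(z)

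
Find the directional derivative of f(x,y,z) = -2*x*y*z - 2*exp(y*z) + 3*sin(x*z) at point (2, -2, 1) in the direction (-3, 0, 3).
sqrt(2)*(3*exp(2)*cos(2) + 4 + 4*exp(2))*exp(-2)/2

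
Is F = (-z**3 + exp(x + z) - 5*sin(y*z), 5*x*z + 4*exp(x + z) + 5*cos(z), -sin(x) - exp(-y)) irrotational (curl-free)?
No, ∇×F = (-5*x - 4*exp(x + z) + 5*sin(z) + exp(-y), -5*y*cos(y*z) - 3*z**2 + exp(x + z) + cos(x), 5*z*cos(y*z) + 5*z + 4*exp(x + z))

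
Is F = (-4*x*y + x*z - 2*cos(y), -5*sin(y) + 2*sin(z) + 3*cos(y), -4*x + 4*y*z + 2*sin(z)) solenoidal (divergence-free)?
No, ∇·F = z - 3*sin(y) - 5*cos(y) + 2*cos(z)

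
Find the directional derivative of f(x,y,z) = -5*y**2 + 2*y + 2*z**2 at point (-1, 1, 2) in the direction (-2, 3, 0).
-24*sqrt(13)/13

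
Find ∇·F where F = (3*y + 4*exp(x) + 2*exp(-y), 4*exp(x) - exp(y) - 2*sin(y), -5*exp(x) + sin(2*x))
4*exp(x) - exp(y) - 2*cos(y)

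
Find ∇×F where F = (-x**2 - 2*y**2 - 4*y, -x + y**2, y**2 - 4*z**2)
(2*y, 0, 4*y + 3)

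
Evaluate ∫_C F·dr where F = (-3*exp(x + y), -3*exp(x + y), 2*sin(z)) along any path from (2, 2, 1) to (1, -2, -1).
-(3 - 3*exp(5))*exp(-1)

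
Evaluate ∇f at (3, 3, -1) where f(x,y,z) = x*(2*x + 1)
(13, 0, 0)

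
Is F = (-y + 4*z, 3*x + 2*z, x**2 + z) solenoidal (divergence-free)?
No, ∇·F = 1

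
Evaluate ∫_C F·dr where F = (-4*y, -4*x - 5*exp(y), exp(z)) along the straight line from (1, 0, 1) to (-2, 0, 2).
-E + exp(2)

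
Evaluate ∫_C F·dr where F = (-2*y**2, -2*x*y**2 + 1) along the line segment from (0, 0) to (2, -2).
2/3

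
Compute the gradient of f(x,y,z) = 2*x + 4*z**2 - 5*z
(2, 0, 8*z - 5)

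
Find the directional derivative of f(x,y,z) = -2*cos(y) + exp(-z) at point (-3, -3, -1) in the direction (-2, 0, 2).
-sqrt(2)*E/2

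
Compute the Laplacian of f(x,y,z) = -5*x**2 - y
-10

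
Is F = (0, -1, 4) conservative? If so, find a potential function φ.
Yes, F is conservative. φ = -y + 4*z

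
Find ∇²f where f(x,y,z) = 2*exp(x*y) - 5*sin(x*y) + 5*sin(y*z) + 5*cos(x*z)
2*x**2*exp(x*y) + 5*x**2*sin(x*y) - 5*x**2*cos(x*z) + 2*y**2*exp(x*y) + 5*y**2*sin(x*y) - 5*y**2*sin(y*z) - 5*z**2*sin(y*z) - 5*z**2*cos(x*z)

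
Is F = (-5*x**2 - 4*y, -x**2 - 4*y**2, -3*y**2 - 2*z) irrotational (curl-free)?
No, ∇×F = (-6*y, 0, 4 - 2*x)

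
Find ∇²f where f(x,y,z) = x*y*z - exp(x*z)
(-x**2 - z**2)*exp(x*z)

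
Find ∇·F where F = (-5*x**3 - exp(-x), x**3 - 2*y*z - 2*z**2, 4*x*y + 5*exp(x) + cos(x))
-15*x**2 - 2*z + exp(-x)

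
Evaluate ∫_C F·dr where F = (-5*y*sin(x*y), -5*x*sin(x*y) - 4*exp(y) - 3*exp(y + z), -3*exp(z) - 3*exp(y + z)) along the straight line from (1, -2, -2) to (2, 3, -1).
-4*exp(3) - 3*exp(2) - 3*exp(-1) + 3*exp(-4) + 7*exp(-2) - 5*cos(2) + 5*cos(6)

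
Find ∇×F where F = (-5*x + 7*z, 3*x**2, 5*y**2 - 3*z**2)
(10*y, 7, 6*x)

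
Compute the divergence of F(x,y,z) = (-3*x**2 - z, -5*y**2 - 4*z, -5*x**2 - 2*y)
-6*x - 10*y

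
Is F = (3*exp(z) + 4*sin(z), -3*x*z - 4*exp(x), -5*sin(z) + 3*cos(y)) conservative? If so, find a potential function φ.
No, ∇×F = (3*x - 3*sin(y), 3*exp(z) + 4*cos(z), -3*z - 4*exp(x)) ≠ 0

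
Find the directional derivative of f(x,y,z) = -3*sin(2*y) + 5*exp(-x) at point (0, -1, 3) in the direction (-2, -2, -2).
sqrt(3)*(6*cos(2) + 5)/3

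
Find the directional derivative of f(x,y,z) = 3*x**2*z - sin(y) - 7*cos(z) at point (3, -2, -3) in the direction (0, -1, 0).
cos(2)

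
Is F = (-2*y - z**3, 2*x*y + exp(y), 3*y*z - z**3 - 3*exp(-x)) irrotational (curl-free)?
No, ∇×F = (3*z, -3*z**2 - 3*exp(-x), 2*y + 2)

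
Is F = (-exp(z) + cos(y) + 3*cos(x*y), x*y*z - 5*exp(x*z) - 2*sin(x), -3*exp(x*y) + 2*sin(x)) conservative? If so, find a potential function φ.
No, ∇×F = (x*(-y - 3*exp(x*y) + 5*exp(x*z)), 3*y*exp(x*y) - exp(z) - 2*cos(x), 3*x*sin(x*y) + y*z - 5*z*exp(x*z) + sin(y) - 2*cos(x)) ≠ 0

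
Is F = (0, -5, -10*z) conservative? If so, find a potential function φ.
Yes, F is conservative. φ = -5*y - 5*z**2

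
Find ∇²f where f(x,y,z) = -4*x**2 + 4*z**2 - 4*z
0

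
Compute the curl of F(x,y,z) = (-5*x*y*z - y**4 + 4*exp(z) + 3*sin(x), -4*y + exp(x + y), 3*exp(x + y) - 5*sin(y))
(3*exp(x + y) - 5*cos(y), -5*x*y + 4*exp(z) - 3*exp(x + y), 5*x*z + 4*y**3 + exp(x + y))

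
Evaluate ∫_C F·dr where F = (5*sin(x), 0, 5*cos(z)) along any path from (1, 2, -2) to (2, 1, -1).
5*sqrt(2)*(cos(pi/4 + 1) - cos(pi/4 + 2))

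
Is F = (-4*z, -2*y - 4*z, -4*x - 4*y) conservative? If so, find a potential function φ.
Yes, F is conservative. φ = -4*x*z - y**2 - 4*y*z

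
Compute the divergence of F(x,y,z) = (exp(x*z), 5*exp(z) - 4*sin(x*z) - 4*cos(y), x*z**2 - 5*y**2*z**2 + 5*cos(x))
2*x*z - 10*y**2*z + z*exp(x*z) + 4*sin(y)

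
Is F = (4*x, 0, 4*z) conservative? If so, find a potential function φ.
Yes, F is conservative. φ = 2*x**2 + 2*z**2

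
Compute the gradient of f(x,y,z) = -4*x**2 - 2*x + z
(-8*x - 2, 0, 1)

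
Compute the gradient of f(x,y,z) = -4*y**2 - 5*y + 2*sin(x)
(2*cos(x), -8*y - 5, 0)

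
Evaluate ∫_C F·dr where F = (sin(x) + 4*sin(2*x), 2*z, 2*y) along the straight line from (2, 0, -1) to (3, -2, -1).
-2*cos(6) + 2*cos(4) + cos(2) - cos(3) + 4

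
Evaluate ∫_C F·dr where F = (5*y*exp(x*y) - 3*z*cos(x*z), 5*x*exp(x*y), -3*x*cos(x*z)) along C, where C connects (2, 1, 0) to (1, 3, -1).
-5*exp(2) + 3*sin(1) + 5*exp(3)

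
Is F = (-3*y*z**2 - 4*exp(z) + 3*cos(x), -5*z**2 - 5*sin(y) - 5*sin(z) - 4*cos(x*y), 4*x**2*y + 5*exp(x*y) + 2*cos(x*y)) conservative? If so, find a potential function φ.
No, ∇×F = (4*x**2 + 5*x*exp(x*y) - 2*x*sin(x*y) + 10*z + 5*cos(z), -8*x*y - 6*y*z - 5*y*exp(x*y) + 2*y*sin(x*y) - 4*exp(z), 4*y*sin(x*y) + 3*z**2) ≠ 0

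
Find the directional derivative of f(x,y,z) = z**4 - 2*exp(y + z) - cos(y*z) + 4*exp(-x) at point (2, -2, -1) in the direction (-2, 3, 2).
sqrt(17)*(-8*exp(3) - 7*exp(3)*sin(2) - 10 + 8*E)*exp(-3)/17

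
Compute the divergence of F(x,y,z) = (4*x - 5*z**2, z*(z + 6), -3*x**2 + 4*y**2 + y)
4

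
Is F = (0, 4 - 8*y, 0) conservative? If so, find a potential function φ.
Yes, F is conservative. φ = 4*y*(1 - y)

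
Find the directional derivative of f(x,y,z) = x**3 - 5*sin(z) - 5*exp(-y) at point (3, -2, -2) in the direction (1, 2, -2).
10*cos(2)/3 + 9 + 10*exp(2)/3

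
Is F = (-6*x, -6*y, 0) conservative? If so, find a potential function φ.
Yes, F is conservative. φ = -3*x**2 - 3*y**2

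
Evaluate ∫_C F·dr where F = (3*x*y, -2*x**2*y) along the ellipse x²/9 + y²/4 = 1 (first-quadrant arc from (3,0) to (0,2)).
-36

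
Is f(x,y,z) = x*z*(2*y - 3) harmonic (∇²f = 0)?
Yes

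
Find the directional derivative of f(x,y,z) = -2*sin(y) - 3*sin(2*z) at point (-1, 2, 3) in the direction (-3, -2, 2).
4*sqrt(17)*(-3*cos(6) + cos(2))/17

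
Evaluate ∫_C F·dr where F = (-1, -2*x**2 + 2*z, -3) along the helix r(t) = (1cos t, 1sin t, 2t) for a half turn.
-6*pi - 6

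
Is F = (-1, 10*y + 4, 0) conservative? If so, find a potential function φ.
Yes, F is conservative. φ = -x + 5*y**2 + 4*y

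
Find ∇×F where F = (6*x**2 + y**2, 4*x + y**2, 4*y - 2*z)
(4, 0, 4 - 2*y)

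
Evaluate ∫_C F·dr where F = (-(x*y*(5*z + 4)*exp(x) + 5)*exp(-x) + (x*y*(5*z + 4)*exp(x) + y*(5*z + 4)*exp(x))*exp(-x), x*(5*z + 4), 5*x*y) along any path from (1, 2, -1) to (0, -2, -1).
7 - 5*exp(-1)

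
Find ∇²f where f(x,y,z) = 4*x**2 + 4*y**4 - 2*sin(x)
48*y**2 + 2*sin(x) + 8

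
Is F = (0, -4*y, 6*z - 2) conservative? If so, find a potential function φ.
Yes, F is conservative. φ = -2*y**2 + 3*z**2 - 2*z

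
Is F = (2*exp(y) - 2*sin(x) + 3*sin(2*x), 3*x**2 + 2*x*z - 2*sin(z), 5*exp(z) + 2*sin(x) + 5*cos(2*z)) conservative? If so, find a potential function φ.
No, ∇×F = (-2*x + 2*cos(z), -2*cos(x), 6*x + 2*z - 2*exp(y)) ≠ 0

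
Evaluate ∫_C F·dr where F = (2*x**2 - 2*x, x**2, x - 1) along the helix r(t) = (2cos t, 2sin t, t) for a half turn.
-32/3 - pi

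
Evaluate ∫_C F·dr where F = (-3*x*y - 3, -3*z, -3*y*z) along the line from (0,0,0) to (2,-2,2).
16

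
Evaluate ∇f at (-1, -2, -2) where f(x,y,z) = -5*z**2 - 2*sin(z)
(0, 0, 20 - 2*cos(2))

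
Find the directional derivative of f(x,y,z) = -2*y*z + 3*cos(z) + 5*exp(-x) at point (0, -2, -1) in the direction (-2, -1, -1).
sqrt(6)*(4 - 3*sin(1))/6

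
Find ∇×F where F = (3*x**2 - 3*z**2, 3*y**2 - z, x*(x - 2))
(1, -2*x - 6*z + 2, 0)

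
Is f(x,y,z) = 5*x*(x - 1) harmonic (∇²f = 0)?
No, ∇²f = 10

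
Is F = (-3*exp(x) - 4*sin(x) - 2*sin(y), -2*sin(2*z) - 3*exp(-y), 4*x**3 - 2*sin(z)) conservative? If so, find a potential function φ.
No, ∇×F = (4*cos(2*z), -12*x**2, 2*cos(y)) ≠ 0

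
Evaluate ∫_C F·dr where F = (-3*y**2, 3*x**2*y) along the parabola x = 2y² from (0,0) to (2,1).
-1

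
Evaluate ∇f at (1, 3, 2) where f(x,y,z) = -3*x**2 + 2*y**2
(-6, 12, 0)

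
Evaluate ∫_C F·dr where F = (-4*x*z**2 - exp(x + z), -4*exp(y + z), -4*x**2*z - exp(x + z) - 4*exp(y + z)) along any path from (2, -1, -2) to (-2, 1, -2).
-4*exp(-1) - exp(-4) + 4*exp(-3) + 1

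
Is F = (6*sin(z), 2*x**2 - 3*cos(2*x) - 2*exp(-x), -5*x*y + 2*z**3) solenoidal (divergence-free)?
No, ∇·F = 6*z**2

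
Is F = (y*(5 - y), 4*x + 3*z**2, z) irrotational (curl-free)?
No, ∇×F = (-6*z, 0, 2*y - 1)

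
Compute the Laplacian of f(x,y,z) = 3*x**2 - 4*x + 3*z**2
12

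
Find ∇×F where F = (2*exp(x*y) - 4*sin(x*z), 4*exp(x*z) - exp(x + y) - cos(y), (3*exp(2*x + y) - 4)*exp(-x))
(-4*x*exp(x*z) + 3*exp(x + y), -4*x*cos(x*z) - 3*exp(x + y) - 4*exp(-x), -2*x*exp(x*y) + 4*z*exp(x*z) - exp(x + y))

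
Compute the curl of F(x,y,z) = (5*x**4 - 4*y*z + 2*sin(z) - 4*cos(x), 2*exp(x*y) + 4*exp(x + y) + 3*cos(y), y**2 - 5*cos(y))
(2*y + 5*sin(y), -4*y + 2*cos(z), 2*y*exp(x*y) + 4*z + 4*exp(x + y))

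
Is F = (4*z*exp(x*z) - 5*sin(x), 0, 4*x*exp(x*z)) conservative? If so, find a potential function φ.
Yes, F is conservative. φ = 4*exp(x*z) + 5*cos(x)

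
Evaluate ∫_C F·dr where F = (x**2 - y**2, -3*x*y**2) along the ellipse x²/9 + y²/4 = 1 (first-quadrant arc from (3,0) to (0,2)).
-9*pi/2 - 1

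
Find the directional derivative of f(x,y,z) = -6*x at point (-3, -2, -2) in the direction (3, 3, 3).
-2*sqrt(3)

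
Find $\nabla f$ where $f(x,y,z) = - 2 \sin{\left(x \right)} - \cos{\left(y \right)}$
(-2*cos(x), sin(y), 0)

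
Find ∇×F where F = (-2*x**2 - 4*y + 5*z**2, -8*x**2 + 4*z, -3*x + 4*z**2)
(-4, 10*z + 3, 4 - 16*x)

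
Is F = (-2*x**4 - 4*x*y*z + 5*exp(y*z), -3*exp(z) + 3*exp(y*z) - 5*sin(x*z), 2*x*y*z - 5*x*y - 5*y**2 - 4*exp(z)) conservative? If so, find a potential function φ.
No, ∇×F = (2*x*z + 5*x*cos(x*z) - 5*x - 3*y*exp(y*z) - 10*y + 3*exp(z), y*(-4*x - 2*z + 5*exp(y*z) + 5), z*(4*x - 5*exp(y*z) - 5*cos(x*z))) ≠ 0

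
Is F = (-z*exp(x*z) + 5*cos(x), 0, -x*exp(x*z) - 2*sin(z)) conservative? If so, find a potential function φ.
Yes, F is conservative. φ = -exp(x*z) + 5*sin(x) + 2*cos(z)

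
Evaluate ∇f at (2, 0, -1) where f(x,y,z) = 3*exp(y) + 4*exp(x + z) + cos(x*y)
(4*E, 3, 4*E)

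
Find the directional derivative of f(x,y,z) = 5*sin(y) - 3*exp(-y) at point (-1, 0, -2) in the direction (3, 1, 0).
4*sqrt(10)/5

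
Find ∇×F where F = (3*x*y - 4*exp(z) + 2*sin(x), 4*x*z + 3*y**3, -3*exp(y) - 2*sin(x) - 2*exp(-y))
(-4*x - 3*exp(y) + 2*exp(-y), -4*exp(z) + 2*cos(x), -3*x + 4*z)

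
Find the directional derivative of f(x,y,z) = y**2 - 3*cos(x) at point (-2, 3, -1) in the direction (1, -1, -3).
-3*sqrt(11)*(sin(2) + 2)/11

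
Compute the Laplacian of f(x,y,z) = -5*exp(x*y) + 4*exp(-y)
(-5*(x**2 + y**2)*exp(y*(x + 1)) + 4)*exp(-y)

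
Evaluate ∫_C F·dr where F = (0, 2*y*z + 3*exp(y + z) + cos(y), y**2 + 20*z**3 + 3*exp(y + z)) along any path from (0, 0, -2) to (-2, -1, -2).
-2 - sin(1) - 3*exp(-2) + 3*exp(-3)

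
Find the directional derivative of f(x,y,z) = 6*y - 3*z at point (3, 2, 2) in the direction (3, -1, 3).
-15*sqrt(19)/19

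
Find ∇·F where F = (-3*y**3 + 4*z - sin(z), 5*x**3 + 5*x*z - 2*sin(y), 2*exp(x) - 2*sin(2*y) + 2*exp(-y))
-2*cos(y)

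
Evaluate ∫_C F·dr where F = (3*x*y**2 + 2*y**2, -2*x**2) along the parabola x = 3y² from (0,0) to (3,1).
42/5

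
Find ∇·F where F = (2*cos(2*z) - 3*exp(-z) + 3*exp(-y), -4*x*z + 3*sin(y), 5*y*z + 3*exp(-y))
5*y + 3*cos(y)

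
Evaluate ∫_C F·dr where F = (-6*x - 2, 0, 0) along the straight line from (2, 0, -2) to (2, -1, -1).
0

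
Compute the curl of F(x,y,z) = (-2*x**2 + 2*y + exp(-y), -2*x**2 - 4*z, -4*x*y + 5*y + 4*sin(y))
(-4*x + 4*cos(y) + 9, 4*y, -4*x - 2 + exp(-y))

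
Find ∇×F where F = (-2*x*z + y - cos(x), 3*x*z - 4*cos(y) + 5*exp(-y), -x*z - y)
(-3*x - 1, -2*x + z, 3*z - 1)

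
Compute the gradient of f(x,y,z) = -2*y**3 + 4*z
(0, -6*y**2, 4)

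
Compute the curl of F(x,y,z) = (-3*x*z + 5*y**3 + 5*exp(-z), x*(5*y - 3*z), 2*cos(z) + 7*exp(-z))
(3*x, -3*x - 5*exp(-z), -15*y**2 + 5*y - 3*z)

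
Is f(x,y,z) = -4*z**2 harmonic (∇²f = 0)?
No, ∇²f = -8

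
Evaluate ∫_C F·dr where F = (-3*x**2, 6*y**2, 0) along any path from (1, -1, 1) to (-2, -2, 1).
-5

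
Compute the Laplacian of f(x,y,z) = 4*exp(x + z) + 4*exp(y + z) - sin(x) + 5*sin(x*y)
-5*x**2*sin(x*y) - 5*y**2*sin(x*y) + 8*exp(x + z) + 8*exp(y + z) + sin(x)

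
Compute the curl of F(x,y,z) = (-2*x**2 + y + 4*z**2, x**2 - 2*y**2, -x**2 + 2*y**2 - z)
(4*y, 2*x + 8*z, 2*x - 1)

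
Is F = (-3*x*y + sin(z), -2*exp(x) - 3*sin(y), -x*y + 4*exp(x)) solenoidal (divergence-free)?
No, ∇·F = -3*y - 3*cos(y)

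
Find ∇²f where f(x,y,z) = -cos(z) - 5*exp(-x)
cos(z) - 5*exp(-x)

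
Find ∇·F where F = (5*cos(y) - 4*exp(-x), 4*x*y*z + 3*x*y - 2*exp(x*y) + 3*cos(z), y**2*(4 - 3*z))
4*x*z - 2*x*exp(x*y) + 3*x - 3*y**2 + 4*exp(-x)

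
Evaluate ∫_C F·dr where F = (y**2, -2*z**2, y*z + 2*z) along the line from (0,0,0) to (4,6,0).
48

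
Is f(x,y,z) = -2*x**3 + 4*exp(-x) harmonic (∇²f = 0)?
No, ∇²f = -12*x + 4*exp(-x)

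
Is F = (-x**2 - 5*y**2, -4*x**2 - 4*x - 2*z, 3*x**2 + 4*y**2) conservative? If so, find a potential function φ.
No, ∇×F = (8*y + 2, -6*x, -8*x + 10*y - 4) ≠ 0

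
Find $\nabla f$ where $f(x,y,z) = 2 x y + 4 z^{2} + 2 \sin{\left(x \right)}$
(2*y + 2*cos(x), 2*x, 8*z)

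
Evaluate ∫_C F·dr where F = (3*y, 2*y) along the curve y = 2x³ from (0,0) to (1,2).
11/2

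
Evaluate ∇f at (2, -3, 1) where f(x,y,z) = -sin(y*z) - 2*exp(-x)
(2*exp(-2), -cos(3), 3*cos(3))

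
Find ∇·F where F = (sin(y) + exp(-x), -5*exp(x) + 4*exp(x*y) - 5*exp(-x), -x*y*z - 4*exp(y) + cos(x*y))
-x*y + 4*x*exp(x*y) - exp(-x)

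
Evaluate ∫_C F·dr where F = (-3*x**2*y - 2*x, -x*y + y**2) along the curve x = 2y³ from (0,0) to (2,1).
-169/15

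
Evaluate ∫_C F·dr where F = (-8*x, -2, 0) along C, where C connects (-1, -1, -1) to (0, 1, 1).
0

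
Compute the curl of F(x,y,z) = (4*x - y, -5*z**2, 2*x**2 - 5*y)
(10*z - 5, -4*x, 1)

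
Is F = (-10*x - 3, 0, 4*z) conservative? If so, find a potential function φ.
Yes, F is conservative. φ = -5*x**2 - 3*x + 2*z**2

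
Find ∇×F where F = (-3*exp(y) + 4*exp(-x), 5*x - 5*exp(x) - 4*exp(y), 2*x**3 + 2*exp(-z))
(0, -6*x**2, -5*exp(x) + 3*exp(y) + 5)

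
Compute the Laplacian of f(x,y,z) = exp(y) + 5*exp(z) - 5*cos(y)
exp(y) + 5*exp(z) + 5*cos(y)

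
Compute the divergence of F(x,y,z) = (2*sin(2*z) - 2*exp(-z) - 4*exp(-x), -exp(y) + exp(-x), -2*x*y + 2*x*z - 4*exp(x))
2*x - exp(y) + 4*exp(-x)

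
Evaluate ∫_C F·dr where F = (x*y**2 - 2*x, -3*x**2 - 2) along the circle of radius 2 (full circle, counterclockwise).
0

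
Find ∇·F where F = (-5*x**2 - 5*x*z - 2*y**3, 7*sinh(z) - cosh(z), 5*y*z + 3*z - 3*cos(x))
-10*x + 5*y - 5*z + 3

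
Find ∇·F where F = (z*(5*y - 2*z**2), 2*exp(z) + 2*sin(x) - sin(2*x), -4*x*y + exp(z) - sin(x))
exp(z)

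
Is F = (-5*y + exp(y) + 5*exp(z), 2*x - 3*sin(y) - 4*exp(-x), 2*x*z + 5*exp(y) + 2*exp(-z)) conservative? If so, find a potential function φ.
No, ∇×F = (5*exp(y), -2*z + 5*exp(z), -exp(y) + 7 + 4*exp(-x)) ≠ 0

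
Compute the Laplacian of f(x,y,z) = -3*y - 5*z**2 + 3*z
-10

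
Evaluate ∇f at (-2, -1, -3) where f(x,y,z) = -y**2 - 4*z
(0, 2, -4)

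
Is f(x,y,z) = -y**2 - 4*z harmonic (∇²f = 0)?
No, ∇²f = -2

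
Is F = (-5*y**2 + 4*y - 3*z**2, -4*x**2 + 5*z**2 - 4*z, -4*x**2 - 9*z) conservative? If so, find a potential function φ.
No, ∇×F = (4 - 10*z, 8*x - 6*z, -8*x + 10*y - 4) ≠ 0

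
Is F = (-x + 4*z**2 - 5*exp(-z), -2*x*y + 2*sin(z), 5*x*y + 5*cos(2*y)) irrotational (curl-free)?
No, ∇×F = (5*x - 10*sin(2*y) - 2*cos(z), -5*y + 8*z + 5*exp(-z), -2*y)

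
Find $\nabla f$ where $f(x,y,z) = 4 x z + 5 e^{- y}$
(4*z, -5*exp(-y), 4*x)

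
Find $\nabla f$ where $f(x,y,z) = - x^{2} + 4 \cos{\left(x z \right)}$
(-2*x - 4*z*sin(x*z), 0, -4*x*sin(x*z))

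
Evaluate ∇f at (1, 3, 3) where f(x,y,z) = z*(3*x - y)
(9, -3, 0)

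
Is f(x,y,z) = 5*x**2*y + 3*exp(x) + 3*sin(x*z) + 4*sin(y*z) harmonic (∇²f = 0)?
No, ∇²f = -3*x**2*sin(x*z) - 4*y**2*sin(y*z) + 10*y - 3*z**2*sin(x*z) - 4*z**2*sin(y*z) + 3*exp(x)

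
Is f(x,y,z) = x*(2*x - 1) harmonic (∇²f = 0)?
No, ∇²f = 4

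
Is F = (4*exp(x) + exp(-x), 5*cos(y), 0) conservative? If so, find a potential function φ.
Yes, F is conservative. φ = 4*exp(x) + 5*sin(y) - exp(-x)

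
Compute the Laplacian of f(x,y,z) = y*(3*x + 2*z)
0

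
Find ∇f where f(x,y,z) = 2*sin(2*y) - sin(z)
(0, 4*cos(2*y), -cos(z))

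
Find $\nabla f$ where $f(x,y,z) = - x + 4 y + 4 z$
(-1, 4, 4)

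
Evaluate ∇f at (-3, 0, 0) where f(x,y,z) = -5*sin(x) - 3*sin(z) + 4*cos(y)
(-5*cos(3), 0, -3)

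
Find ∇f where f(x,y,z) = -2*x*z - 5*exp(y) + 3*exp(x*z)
(z*(3*exp(x*z) - 2), -5*exp(y), x*(3*exp(x*z) - 2))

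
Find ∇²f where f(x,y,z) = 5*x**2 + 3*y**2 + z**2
18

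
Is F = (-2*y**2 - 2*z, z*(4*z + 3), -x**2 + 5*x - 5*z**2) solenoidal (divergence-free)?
No, ∇·F = -10*z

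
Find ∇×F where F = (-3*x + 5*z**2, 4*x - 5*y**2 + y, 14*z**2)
(0, 10*z, 4)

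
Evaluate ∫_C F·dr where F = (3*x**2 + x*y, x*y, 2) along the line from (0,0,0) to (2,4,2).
28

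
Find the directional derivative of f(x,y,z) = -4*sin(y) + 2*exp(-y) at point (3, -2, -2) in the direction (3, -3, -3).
2*sqrt(3)*(2*cos(2) + exp(2))/3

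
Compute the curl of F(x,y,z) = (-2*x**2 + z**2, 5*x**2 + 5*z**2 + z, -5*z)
(-10*z - 1, 2*z, 10*x)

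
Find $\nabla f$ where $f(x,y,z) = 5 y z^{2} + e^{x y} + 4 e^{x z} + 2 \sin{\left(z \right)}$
(y*exp(x*y) + 4*z*exp(x*z), x*exp(x*y) + 5*z**2, 4*x*exp(x*z) + 10*y*z + 2*cos(z))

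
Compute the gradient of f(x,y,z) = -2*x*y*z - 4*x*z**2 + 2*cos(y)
(2*z*(-y - 2*z), -2*x*z - 2*sin(y), 2*x*(-y - 4*z))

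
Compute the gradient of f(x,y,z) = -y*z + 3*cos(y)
(0, -z - 3*sin(y), -y)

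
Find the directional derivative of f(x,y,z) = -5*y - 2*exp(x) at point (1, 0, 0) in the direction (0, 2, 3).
-10*sqrt(13)/13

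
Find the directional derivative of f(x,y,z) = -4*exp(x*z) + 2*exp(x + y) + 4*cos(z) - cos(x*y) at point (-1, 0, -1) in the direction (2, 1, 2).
2*exp(-1) + 8*sin(1)/3 + 16*E/3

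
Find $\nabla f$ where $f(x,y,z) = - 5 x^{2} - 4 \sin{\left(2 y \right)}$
(-10*x, -8*cos(2*y), 0)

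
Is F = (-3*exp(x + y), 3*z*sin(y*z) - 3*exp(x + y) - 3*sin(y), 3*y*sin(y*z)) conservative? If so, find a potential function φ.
Yes, F is conservative. φ = -3*exp(x + y) + 3*cos(y) - 3*cos(y*z)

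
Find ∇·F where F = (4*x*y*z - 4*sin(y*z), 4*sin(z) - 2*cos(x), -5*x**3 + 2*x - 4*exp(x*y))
4*y*z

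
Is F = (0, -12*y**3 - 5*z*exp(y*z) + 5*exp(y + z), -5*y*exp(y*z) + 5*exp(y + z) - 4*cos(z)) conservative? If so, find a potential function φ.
Yes, F is conservative. φ = -3*y**4 - 5*exp(y*z) + 5*exp(y + z) - 4*sin(z)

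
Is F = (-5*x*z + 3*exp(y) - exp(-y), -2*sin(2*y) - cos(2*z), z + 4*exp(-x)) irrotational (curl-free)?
No, ∇×F = (-2*sin(2*z), -5*x + 4*exp(-x), -3*exp(y) - exp(-y))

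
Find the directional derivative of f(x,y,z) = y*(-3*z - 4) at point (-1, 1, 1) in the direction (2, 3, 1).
-12*sqrt(14)/7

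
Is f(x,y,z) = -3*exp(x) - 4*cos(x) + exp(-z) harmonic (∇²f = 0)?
No, ∇²f = -3*exp(x) + 4*cos(x) + exp(-z)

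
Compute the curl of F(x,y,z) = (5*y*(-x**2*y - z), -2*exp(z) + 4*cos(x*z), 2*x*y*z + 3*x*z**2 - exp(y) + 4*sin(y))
(2*x*z + 4*x*sin(x*z) - exp(y) + 2*exp(z) + 4*cos(y), -2*y*z - 5*y - 3*z**2, 10*x**2*y - 4*z*sin(x*z) + 5*z)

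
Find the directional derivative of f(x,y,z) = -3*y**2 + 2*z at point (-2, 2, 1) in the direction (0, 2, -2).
-7*sqrt(2)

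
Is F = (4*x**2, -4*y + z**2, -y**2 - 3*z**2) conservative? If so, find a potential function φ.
No, ∇×F = (-2*y - 2*z, 0, 0) ≠ 0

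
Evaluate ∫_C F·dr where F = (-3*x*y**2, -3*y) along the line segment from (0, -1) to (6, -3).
-318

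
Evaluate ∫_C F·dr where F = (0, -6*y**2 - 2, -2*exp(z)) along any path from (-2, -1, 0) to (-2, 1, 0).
-8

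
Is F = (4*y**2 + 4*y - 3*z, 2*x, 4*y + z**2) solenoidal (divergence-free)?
No, ∇·F = 2*z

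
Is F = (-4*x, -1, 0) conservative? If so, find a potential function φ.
Yes, F is conservative. φ = -2*x**2 - y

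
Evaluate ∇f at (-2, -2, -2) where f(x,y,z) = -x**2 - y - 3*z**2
(4, -1, 12)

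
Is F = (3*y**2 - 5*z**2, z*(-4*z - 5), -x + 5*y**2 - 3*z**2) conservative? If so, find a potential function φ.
No, ∇×F = (10*y + 8*z + 5, 1 - 10*z, -6*y) ≠ 0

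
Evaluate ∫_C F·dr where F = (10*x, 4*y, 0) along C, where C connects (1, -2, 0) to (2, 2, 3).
15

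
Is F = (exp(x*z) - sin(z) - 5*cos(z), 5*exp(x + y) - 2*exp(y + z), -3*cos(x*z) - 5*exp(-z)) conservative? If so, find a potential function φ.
No, ∇×F = (2*exp(y + z), x*exp(x*z) - 3*z*sin(x*z) + 5*sin(z) - cos(z), 5*exp(x + y)) ≠ 0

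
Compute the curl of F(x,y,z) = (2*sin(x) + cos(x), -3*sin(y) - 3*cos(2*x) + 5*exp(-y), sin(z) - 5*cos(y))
(5*sin(y), 0, 6*sin(2*x))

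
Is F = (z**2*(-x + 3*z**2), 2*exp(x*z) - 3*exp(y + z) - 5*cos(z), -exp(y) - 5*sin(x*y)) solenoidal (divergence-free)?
No, ∇·F = -z**2 - 3*exp(y + z)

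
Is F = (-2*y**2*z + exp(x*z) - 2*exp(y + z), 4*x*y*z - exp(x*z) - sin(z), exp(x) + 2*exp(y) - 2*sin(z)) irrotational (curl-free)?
No, ∇×F = (-4*x*y + x*exp(x*z) + 2*exp(y) + cos(z), x*exp(x*z) - 2*y**2 - exp(x) - 2*exp(y + z), 8*y*z - z*exp(x*z) + 2*exp(y + z))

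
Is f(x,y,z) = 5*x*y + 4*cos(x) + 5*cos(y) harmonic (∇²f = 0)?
No, ∇²f = -4*cos(x) - 5*cos(y)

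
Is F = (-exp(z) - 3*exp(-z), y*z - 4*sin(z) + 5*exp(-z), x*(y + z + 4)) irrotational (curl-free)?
No, ∇×F = (x - y + 4*cos(z) + 5*exp(-z), -y - z - exp(z) - 4 + 3*exp(-z), 0)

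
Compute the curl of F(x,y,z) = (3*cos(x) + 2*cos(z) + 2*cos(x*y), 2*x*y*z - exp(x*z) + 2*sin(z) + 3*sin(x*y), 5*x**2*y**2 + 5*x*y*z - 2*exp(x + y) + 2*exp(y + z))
(10*x**2*y - 2*x*y + 5*x*z + x*exp(x*z) - 2*exp(x + y) + 2*exp(y + z) - 2*cos(z), -10*x*y**2 - 5*y*z + 2*exp(x + y) - 2*sin(z), 2*x*sin(x*y) + 2*y*z + 3*y*cos(x*y) - z*exp(x*z))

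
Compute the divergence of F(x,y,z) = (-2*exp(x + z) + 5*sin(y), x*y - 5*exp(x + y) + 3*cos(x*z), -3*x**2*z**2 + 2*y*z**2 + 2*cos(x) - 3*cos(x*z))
-6*x**2*z + 3*x*sin(x*z) + x + 4*y*z - 5*exp(x + y) - 2*exp(x + z)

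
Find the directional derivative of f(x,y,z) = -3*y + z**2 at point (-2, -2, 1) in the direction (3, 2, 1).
-2*sqrt(14)/7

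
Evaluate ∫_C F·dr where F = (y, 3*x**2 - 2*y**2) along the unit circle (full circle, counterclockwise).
-pi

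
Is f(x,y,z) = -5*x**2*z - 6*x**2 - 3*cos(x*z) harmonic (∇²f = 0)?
No, ∇²f = 3*x**2*cos(x*z) + 3*z**2*cos(x*z) - 10*z - 12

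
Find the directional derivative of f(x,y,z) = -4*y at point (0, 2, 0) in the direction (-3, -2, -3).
4*sqrt(22)/11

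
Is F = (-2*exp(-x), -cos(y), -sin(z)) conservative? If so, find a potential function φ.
Yes, F is conservative. φ = -sin(y) + cos(z) + 2*exp(-x)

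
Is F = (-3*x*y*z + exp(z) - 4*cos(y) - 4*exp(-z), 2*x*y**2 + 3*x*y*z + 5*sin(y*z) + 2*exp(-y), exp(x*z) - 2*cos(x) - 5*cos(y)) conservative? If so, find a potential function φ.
No, ∇×F = (-3*x*y - 5*y*cos(y*z) + 5*sin(y), -3*x*y - z*exp(x*z) + exp(z) - 2*sin(x) + 4*exp(-z), 3*x*z + 2*y**2 + 3*y*z - 4*sin(y)) ≠ 0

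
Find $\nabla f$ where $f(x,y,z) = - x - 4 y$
(-1, -4, 0)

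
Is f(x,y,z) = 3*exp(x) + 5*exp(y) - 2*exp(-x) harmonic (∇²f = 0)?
No, ∇²f = 3*exp(x) + 5*exp(y) - 2*exp(-x)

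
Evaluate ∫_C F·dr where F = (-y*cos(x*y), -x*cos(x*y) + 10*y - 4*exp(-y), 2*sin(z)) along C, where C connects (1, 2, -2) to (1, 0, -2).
-16 - 4*exp(-2) + sin(2)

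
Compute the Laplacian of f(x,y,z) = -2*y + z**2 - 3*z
2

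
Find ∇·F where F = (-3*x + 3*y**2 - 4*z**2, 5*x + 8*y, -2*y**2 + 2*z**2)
4*z + 5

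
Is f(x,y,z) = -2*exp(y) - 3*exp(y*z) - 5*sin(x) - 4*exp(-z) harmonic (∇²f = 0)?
No, ∇²f = -3*y**2*exp(y*z) - 3*z**2*exp(y*z) - 2*exp(y) + 5*sin(x) - 4*exp(-z)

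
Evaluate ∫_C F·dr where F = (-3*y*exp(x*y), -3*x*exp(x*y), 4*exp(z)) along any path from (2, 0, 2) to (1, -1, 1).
-4*exp(2) - 3*exp(-1) + 3 + 4*E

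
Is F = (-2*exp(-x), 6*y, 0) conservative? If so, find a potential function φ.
Yes, F is conservative. φ = 3*y**2 + 2*exp(-x)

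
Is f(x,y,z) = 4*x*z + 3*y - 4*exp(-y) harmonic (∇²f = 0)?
No, ∇²f = -4*exp(-y)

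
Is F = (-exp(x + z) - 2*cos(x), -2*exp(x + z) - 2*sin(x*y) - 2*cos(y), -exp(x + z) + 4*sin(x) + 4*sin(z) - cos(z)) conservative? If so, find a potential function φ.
No, ∇×F = (2*exp(x + z), -4*cos(x), -2*y*cos(x*y) - 2*exp(x + z)) ≠ 0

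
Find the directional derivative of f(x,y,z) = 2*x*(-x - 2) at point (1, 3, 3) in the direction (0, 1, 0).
0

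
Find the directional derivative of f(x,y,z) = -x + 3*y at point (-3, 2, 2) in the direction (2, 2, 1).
4/3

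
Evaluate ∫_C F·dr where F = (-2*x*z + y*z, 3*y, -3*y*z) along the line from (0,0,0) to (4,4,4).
-184/3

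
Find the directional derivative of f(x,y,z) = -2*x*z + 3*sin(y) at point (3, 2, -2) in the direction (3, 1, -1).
3*sqrt(11)*(cos(2) + 6)/11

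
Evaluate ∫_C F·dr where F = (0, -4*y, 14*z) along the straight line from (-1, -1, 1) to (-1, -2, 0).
-13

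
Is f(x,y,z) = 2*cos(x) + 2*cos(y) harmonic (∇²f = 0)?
No, ∇²f = -2*cos(x) - 2*cos(y)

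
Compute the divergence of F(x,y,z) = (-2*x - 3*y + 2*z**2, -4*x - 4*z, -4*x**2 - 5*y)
-2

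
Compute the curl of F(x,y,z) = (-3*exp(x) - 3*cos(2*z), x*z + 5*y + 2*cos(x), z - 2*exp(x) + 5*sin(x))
(-x, 2*exp(x) + 6*sin(2*z) - 5*cos(x), z - 2*sin(x))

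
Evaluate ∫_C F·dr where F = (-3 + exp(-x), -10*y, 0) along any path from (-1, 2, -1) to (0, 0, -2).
E + 16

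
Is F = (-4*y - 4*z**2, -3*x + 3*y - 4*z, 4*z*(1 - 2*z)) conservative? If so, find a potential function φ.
No, ∇×F = (4, -8*z, 1) ≠ 0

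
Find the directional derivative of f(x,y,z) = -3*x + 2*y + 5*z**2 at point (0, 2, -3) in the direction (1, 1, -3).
89*sqrt(11)/11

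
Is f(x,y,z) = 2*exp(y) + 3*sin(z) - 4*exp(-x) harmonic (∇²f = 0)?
No, ∇²f = 2*exp(y) - 3*sin(z) - 4*exp(-x)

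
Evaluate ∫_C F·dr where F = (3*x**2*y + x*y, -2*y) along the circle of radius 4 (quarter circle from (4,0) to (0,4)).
-48*pi - 112/3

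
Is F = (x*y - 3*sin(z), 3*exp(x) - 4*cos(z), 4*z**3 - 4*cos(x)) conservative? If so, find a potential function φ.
No, ∇×F = (-4*sin(z), -4*sin(x) - 3*cos(z), -x + 3*exp(x)) ≠ 0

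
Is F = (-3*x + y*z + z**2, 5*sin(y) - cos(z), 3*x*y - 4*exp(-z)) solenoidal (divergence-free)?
No, ∇·F = 5*cos(y) - 3 + 4*exp(-z)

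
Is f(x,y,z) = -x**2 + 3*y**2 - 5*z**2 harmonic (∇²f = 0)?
No, ∇²f = -6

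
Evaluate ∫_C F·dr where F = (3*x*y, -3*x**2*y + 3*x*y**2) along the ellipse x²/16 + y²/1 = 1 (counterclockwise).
3*pi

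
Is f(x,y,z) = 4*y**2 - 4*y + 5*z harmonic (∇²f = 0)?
No, ∇²f = 8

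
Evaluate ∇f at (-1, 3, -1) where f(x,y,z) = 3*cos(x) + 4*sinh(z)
(3*sin(1), 0, 4*cosh(1))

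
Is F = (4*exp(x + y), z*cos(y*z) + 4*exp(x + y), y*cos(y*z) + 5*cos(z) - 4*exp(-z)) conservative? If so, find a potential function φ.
Yes, F is conservative. φ = 4*exp(x + y) + 5*sin(z) + sin(y*z) + 4*exp(-z)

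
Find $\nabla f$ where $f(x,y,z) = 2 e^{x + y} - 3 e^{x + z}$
(2*exp(x + y) - 3*exp(x + z), 2*exp(x + y), -3*exp(x + z))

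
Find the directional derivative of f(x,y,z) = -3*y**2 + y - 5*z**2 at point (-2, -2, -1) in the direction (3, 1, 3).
43*sqrt(19)/19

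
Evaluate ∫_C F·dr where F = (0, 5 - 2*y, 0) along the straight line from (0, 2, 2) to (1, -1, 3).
-12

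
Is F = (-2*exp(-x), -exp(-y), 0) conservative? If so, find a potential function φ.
Yes, F is conservative. φ = exp(-y) + 2*exp(-x)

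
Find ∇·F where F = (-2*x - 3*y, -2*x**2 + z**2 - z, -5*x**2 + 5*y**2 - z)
-3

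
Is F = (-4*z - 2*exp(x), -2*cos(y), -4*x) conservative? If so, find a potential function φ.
Yes, F is conservative. φ = -4*x*z - 2*exp(x) - 2*sin(y)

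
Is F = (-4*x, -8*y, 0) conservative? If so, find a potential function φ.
Yes, F is conservative. φ = -2*x**2 - 4*y**2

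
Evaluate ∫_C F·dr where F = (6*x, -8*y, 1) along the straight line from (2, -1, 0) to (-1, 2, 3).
-18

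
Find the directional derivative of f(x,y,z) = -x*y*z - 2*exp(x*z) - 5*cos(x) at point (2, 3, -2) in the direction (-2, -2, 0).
-sqrt(2)*(4 + 5*exp(4)*sin(2) + 10*exp(4))*exp(-4)/2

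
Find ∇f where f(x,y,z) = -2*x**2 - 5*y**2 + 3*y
(-4*x, 3 - 10*y, 0)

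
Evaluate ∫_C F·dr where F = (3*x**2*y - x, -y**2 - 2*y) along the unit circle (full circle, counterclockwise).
-3*pi/4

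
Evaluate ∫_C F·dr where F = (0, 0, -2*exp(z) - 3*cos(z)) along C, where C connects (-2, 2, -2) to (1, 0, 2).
-2*exp(2) - 6*sin(2) + 2*exp(-2)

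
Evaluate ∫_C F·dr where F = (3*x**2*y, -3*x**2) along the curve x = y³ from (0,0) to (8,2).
30336/35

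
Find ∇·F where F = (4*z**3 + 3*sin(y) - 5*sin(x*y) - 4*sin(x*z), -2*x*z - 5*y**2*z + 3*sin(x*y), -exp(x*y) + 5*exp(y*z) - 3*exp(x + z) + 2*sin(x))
3*x*cos(x*y) - 10*y*z + 5*y*exp(y*z) - 5*y*cos(x*y) - 4*z*cos(x*z) - 3*exp(x + z)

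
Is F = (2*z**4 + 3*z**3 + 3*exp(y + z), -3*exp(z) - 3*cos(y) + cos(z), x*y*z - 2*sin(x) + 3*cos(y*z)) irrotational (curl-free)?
No, ∇×F = (x*z - 3*z*sin(y*z) + 3*exp(z) + sin(z), -y*z + 8*z**3 + 9*z**2 + 3*exp(y + z) + 2*cos(x), -3*exp(y + z))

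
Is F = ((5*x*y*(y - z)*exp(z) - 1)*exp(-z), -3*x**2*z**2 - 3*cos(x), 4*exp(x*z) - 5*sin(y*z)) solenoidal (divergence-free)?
No, ∇·F = 4*x*exp(x*z) + 5*y*(y - z) - 5*y*cos(y*z)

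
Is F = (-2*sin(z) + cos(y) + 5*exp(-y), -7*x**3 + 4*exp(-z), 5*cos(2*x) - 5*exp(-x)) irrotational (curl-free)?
No, ∇×F = (4*exp(-z), 10*sin(2*x) - 2*cos(z) - 5*exp(-x), -21*x**2 + sin(y) + 5*exp(-y))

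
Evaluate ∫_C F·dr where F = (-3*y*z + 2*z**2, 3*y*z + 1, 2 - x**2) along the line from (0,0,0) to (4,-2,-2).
-26/3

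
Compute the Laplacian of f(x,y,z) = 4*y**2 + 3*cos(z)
8 - 3*cos(z)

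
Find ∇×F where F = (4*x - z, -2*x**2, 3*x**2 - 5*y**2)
(-10*y, -6*x - 1, -4*x)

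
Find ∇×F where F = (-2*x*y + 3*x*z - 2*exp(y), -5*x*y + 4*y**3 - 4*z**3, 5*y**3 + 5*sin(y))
(15*y**2 + 12*z**2 + 5*cos(y), 3*x, 2*x - 5*y + 2*exp(y))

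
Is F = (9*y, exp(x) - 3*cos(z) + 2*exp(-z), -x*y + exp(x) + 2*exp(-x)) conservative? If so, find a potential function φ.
No, ∇×F = (-x - 3*sin(z) + 2*exp(-z), y - exp(x) + 2*exp(-x), exp(x) - 9) ≠ 0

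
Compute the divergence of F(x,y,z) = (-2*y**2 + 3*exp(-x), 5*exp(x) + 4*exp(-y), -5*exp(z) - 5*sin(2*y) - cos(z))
-5*exp(z) + sin(z) - 4*exp(-y) - 3*exp(-x)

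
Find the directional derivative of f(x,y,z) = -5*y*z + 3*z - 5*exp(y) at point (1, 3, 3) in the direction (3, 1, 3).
sqrt(19)*(-5*exp(3) - 51)/19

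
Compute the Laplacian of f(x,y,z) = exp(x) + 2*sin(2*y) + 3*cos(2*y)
exp(x) - 8*sin(2*y) - 12*cos(2*y)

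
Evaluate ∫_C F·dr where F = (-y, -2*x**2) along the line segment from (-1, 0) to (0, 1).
-7/6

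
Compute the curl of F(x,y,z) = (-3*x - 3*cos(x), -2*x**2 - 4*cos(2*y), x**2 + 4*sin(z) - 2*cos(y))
(2*sin(y), -2*x, -4*x)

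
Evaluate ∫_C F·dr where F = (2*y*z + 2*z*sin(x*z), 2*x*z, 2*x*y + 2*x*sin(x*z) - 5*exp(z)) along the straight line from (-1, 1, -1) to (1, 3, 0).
-9 + 2*cos(1) + 5*exp(-1)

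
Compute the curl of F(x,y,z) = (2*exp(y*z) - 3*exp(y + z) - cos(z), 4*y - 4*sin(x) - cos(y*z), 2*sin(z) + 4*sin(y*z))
(-y*sin(y*z) + 4*z*cos(y*z), 2*y*exp(y*z) - 3*exp(y + z) + sin(z), -2*z*exp(y*z) + 3*exp(y + z) - 4*cos(x))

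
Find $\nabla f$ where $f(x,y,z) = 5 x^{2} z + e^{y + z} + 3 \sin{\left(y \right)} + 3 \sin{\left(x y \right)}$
(10*x*z + 3*y*cos(x*y), 3*x*cos(x*y) + exp(y + z) + 3*cos(y), 5*x**2 + exp(y + z))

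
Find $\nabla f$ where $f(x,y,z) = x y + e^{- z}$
(y, x, -exp(-z))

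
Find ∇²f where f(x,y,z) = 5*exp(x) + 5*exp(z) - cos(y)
5*exp(x) + 5*exp(z) + cos(y)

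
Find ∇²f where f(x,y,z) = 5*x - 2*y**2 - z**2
-6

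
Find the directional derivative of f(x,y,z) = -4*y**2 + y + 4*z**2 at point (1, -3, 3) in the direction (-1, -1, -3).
-97*sqrt(11)/11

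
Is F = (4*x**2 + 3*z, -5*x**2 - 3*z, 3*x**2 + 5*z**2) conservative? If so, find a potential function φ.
No, ∇×F = (3, 3 - 6*x, -10*x) ≠ 0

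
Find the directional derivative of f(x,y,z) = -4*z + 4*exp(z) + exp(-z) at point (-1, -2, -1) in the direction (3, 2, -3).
3*sqrt(22)*(-4 + E*(E + 4))*exp(-1)/22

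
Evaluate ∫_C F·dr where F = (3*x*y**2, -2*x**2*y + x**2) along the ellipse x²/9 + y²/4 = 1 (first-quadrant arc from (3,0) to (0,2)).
-33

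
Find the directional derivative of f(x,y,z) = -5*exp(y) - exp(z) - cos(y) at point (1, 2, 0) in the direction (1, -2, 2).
-2/3 - 2*sin(2)/3 + 10*exp(2)/3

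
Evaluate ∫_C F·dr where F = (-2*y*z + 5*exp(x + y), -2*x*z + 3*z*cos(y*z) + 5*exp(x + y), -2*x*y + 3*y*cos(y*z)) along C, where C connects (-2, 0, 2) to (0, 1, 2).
-5*exp(-2) + 3*sin(2) + 5*E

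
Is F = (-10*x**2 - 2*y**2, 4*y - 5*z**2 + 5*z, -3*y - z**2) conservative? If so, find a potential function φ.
No, ∇×F = (10*z - 8, 0, 4*y) ≠ 0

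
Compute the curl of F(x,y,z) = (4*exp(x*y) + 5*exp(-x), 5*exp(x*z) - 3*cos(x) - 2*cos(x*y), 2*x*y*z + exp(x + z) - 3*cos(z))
(x*(2*z - 5*exp(x*z)), -2*y*z - exp(x + z), -4*x*exp(x*y) + 2*y*sin(x*y) + 5*z*exp(x*z) + 3*sin(x))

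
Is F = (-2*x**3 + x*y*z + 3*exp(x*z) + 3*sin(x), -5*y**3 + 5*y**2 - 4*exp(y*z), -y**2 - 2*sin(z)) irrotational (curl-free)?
No, ∇×F = (2*y*(2*exp(y*z) - 1), x*(y + 3*exp(x*z)), -x*z)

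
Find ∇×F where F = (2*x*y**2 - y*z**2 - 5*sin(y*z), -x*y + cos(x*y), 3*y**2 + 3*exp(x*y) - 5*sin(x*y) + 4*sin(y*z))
(3*x*exp(x*y) - 5*x*cos(x*y) + 6*y + 4*z*cos(y*z), y*(-2*z - 3*exp(x*y) + 5*cos(x*y) - 5*cos(y*z)), -4*x*y - y*sin(x*y) - y + z**2 + 5*z*cos(y*z))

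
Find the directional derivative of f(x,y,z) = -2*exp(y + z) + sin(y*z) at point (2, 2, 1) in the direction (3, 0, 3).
sqrt(2)*(-exp(3) + cos(2))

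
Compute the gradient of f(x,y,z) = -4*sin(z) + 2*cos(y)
(0, -2*sin(y), -4*cos(z))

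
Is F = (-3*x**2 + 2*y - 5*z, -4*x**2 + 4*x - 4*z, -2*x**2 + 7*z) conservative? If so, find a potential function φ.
No, ∇×F = (4, 4*x - 5, 2 - 8*x) ≠ 0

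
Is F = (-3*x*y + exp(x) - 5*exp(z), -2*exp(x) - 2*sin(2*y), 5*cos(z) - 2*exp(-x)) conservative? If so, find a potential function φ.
No, ∇×F = (0, -5*exp(z) - 2*exp(-x), 3*x - 2*exp(x)) ≠ 0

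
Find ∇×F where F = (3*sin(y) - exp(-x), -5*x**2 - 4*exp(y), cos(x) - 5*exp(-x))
(0, sin(x) - 5*exp(-x), -10*x - 3*cos(y))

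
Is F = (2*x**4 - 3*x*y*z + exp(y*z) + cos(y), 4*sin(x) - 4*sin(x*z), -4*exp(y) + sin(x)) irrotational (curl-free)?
No, ∇×F = (4*x*cos(x*z) - 4*exp(y), -3*x*y + y*exp(y*z) - cos(x), 3*x*z - z*exp(y*z) - 4*z*cos(x*z) + sin(y) + 4*cos(x))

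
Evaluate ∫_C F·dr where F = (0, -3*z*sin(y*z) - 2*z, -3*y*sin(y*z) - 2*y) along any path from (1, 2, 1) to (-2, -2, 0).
7 - 3*cos(2)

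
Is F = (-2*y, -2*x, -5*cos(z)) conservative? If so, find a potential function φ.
Yes, F is conservative. φ = -2*x*y - 5*sin(z)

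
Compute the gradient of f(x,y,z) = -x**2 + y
(-2*x, 1, 0)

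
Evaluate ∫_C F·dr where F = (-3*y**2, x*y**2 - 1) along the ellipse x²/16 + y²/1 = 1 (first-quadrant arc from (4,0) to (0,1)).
pi/4 + 7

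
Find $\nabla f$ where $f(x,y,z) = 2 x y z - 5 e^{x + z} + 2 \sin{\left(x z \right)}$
(2*y*z + 2*z*cos(x*z) - 5*exp(x + z), 2*x*z, 2*x*y + 2*x*cos(x*z) - 5*exp(x + z))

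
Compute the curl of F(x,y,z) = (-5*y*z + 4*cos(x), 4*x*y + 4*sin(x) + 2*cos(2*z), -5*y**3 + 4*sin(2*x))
(-15*y**2 + 4*sin(2*z), -5*y - 8*cos(2*x), 4*y + 5*z + 4*cos(x))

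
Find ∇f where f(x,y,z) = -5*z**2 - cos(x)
(sin(x), 0, -10*z)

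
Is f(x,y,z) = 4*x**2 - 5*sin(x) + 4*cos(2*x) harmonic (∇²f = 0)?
No, ∇²f = 5*sin(x) - 16*cos(2*x) + 8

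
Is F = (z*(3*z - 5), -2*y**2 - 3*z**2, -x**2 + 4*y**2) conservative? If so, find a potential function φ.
No, ∇×F = (8*y + 6*z, 2*x + 6*z - 5, 0) ≠ 0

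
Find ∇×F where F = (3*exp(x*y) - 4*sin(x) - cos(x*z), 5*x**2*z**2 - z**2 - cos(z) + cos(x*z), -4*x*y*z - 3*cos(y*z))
(-10*x**2*z - 4*x*z + x*sin(x*z) + 3*z*sin(y*z) + 2*z - sin(z), x*sin(x*z) + 4*y*z, 10*x*z**2 - 3*x*exp(x*y) - z*sin(x*z))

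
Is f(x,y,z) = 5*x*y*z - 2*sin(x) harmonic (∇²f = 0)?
No, ∇²f = 2*sin(x)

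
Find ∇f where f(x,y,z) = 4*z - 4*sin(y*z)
(0, -4*z*cos(y*z), -4*y*cos(y*z) + 4)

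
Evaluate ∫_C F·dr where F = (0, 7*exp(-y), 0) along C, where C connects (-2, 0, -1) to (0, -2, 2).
7 - 7*exp(2)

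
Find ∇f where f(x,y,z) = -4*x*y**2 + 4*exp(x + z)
(-4*y**2 + 4*exp(x + z), -8*x*y, 4*exp(x + z))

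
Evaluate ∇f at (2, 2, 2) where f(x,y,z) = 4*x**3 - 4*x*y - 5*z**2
(40, -8, -20)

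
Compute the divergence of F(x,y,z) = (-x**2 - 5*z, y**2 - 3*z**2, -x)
-2*x + 2*y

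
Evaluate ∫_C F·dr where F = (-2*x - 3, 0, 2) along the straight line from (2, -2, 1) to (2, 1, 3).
4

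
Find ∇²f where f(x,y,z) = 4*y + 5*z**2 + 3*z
10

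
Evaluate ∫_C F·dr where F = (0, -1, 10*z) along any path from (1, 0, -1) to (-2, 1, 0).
-6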